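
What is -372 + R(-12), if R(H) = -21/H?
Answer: -1481/4 ≈ -370.25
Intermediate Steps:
-372 + R(-12) = -372 - 21/(-12) = -372 - 21*(-1/12) = -372 + 7/4 = -1481/4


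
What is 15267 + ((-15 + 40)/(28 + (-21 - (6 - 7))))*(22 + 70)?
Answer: 31109/2 ≈ 15555.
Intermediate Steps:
15267 + ((-15 + 40)/(28 + (-21 - (6 - 7))))*(22 + 70) = 15267 + (25/(28 + (-21 - 1*(-1))))*92 = 15267 + (25/(28 + (-21 + 1)))*92 = 15267 + (25/(28 - 20))*92 = 15267 + (25/8)*92 = 15267 + 575/2 = 31109/2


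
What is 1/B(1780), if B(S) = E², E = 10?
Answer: 1/100 ≈ 0.010000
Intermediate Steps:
B(S) = 100 (B(S) = 10² = 100)
1/B(1780) = 1/100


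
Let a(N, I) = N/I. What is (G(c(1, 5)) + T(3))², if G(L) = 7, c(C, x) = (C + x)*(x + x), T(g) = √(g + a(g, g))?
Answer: 81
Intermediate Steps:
T(g) = √(1 + g) (T(g) = √(g + g/g) = √(g + 1) = √(1 + g))
c(C, x) = 2*x*(C + x) (c(C, x) = (C + x)*(2*x) = 2*x*(C + x))
(G(c(1, 5)) + T(3))² = (7 + √(1 + 3))² = (7 + √4)² = (7 + 2)² = 9² = 81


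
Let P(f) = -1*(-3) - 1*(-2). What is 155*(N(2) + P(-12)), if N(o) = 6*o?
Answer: 2635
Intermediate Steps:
P(f) = 5 (P(f) = 3 + 2 = 5)
155*(N(2) + P(-12)) = 155*(6*2 + 5) = 155*(12 + 5) = 155*17 = 2635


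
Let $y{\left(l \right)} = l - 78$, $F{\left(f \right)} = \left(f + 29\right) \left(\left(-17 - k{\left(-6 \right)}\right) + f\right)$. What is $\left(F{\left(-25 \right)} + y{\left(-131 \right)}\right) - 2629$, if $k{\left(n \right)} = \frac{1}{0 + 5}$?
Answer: $- \frac{15034}{5} \approx -3006.8$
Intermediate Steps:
$k{\left(n \right)} = \frac{1}{5}$
$F{\left(f \right)} = \left(29 + f\right) \left(- \frac{86}{5} + f\right)$ ($F{\left(f \right)} = \left(f + 29\right) \left(\left(-17 - \frac{1}{5}\right) + f\right) = \left(29 + f\right) \left(\left(-17 - \frac{1}{5}\right) + f\right) = \left(29 + f\right) \left(- \frac{86}{5} + f\right)$)
$y{\left(l \right)} = -78 + l$
$\left(F{\left(-25 \right)} + y{\left(-131 \right)}\right) - 2629 = \left(\left(- \frac{2494}{5} + \left(-25\right)^{2} + \frac{59}{5} \left(-25\right)\right) - 209\right) - 2629 = \left(\left(- \frac{2494}{5} + 625 - 295\right) - 209\right) - 2629 = \left(- \frac{844}{5} - 209\right) - 2629 = - \frac{1889}{5} - 2629 = - \frac{15034}{5}$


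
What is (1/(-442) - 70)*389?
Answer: -12036049/442 ≈ -27231.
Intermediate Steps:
(1/(-442) - 70)*389 = (-1/442 - 70)*389 = -30941/442*389 = -12036049/442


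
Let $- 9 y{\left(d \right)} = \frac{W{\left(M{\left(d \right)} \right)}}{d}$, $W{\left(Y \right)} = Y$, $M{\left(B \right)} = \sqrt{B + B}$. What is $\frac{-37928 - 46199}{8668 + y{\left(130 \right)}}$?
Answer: $- \frac{3839305581540}{395581689359} - \frac{757143 \sqrt{65}}{395581689359} \approx -9.7055$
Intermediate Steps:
$M{\left(B \right)} = \sqrt{2} \sqrt{B}$ ($M{\left(B \right)} = \sqrt{2 B} = \sqrt{2} \sqrt{B}$)
$y{\left(d \right)} = - \frac{\sqrt{2}}{9 \sqrt{d}}$ ($y{\left(d \right)} = - \frac{\sqrt{2} \sqrt{d} \frac{1}{d}}{9} = - \frac{\sqrt{2} \frac{1}{\sqrt{d}}}{9} = - \frac{\sqrt{2}}{9 \sqrt{d}}$)
$\frac{-37928 - 46199}{8668 + y{\left(130 \right)}} = \frac{-37928 - 46199}{8668 - \frac{\sqrt{2}}{9 \sqrt{130}}} = - \frac{84127}{8668 - \frac{\sqrt{2} \frac{\sqrt{130}}{130}}{9}} = - \frac{84127}{8668 - \frac{\sqrt{65}}{585}}$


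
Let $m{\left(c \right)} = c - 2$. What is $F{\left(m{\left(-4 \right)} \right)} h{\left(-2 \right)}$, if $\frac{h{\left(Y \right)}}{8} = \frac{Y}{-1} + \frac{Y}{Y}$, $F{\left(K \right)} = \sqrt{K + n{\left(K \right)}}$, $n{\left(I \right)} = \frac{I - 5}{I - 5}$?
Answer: $24 i \sqrt{5} \approx 53.666 i$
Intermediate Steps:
$m{\left(c \right)} = -2 + c$
$n{\left(I \right)} = 1$ ($n{\left(I \right)} = \frac{-5 + I}{-5 + I} = 1$)
$F{\left(K \right)} = \sqrt{1 + K}$ ($F{\left(K \right)} = \sqrt{K + 1} = \sqrt{1 + K}$)
$h{\left(Y \right)} = 8 - 8 Y$ ($h{\left(Y \right)} = 8 \left(\frac{Y}{-1} + \frac{Y}{Y}\right) = 8 \left(Y \left(-1\right) + 1\right) = 8 \left(- Y + 1\right) = 8 \left(1 - Y\right) = 8 - 8 Y$)
$F{\left(m{\left(-4 \right)} \right)} h{\left(-2 \right)} = \sqrt{1 - 6} \left(8 - -16\right) = \sqrt{1 - 6} \left(8 + 16\right) = \sqrt{-5} \cdot 24 = i \sqrt{5} \cdot 24 = 24 i \sqrt{5}$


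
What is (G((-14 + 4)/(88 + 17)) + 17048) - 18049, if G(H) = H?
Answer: -21023/21 ≈ -1001.1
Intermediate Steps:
(G((-14 + 4)/(88 + 17)) + 17048) - 18049 = ((-14 + 4)/(88 + 17) + 17048) - 18049 = (-10/105 + 17048) - 18049 = (-10*1/105 + 17048) - 18049 = (-2/21 + 17048) - 18049 = 358006/21 - 18049 = -21023/21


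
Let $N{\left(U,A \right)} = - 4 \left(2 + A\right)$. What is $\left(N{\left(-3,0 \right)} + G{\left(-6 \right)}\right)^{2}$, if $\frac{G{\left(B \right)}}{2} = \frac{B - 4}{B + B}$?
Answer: $\frac{361}{9} \approx 40.111$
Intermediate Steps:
$N{\left(U,A \right)} = -8 - 4 A$
$G{\left(B \right)} = \frac{-4 + B}{B}$ ($G{\left(B \right)} = 2 \frac{B - 4}{B + B} = 2 \frac{-4 + B}{2 B} = \frac{-4 + B}{B}$)
$\left(N{\left(-3,0 \right)} + G{\left(-6 \right)}\right)^{2} = \left(\left(-8 - 0\right) + \frac{-4 - 6}{-6}\right)^{2} = \left(\left(-8 + 0\right) - - \frac{5}{3}\right)^{2} = \left(-8 + \frac{5}{3}\right)^{2} = \left(- \frac{19}{3}\right)^{2} = \frac{361}{9}$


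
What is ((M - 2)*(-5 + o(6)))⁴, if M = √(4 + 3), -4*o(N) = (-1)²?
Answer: 45314073/256 - 2139291*√7/32 ≈ 132.10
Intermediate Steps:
o(N) = -¼ (o(N) = -¼*(-1)² = -¼*1 = -¼)
M = √7 ≈ 2.6458
((M - 2)*(-5 + o(6)))⁴ = ((√7 - 2)*(-5 - ¼))⁴ = ((-2 + √7)*(-21/4))⁴ = (21/2 - 21*√7/4)⁴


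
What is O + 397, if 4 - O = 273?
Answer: 128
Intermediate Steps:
O = -269 (O = 4 - 1*273 = 4 - 273 = -269)
O + 397 = -269 + 397 = 128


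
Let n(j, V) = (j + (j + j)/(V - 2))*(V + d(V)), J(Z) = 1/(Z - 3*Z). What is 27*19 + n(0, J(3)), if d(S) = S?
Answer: 513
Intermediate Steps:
J(Z) = -1/(2*Z) (J(Z) = 1/(-2*Z) = -1/(2*Z))
n(j, V) = 2*V*(j + 2*j/(-2 + V)) (n(j, V) = (j + (j + j)/(V - 2))*(V + V) = (j + (2*j)/(-2 + V))*(2*V) = (j + 2*j/(-2 + V))*(2*V) = 2*V*(j + 2*j/(-2 + V)))
27*19 + n(0, J(3)) = 27*19 + 2*0*(-½/3)²/(-2 - ½/3) = 513 + 2*0*(-½*⅓)²/(-2 - ½*⅓) = 513 + 2*0*(-⅙)²/(-2 - ⅙) = 513 + 2*0*(1/36)/(-13/6) = 513 + 2*0*(1/36)*(-6/13) = 513 + 0 = 513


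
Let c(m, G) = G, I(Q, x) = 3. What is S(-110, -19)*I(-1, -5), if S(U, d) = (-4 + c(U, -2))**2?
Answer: 108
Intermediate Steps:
S(U, d) = 36 (S(U, d) = (-4 - 2)**2 = (-6)**2 = 36)
S(-110, -19)*I(-1, -5) = 36*3 = 108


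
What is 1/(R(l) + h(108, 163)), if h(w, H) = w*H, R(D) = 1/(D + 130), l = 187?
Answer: 317/5580469 ≈ 5.6805e-5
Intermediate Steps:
R(D) = 1/(130 + D)
h(w, H) = H*w
1/(R(l) + h(108, 163)) = 1/(1/(130 + 187) + 163*108) = 1/(1/317 + 17604) = 1/(5580469/317) = 317/5580469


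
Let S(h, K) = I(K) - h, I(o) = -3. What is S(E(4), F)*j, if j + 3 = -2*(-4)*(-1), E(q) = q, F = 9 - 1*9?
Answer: 77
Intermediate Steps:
F = 0 (F = 9 - 9 = 0)
S(h, K) = -3 - h
j = -11 (j = -3 - 2*(-4)*(-1) = -3 + 8*(-1) = -3 - 8 = -11)
S(E(4), F)*j = (-3 - 1*4)*(-11) = (-3 - 4)*(-11) = -7*(-11) = 77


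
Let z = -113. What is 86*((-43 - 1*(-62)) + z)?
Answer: -8084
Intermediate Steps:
86*((-43 - 1*(-62)) + z) = 86*((-43 - 1*(-62)) - 113) = 86*((-43 + 62) - 113) = 86*(19 - 113) = 86*(-94) = -8084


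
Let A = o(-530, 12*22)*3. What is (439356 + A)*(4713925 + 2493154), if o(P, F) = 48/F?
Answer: 3166477332258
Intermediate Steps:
A = 6/11 (A = (48/((12*22)))*3 = (48/264)*3 = (48*(1/264))*3 = (2/11)*3 = 6/11 ≈ 0.54545)
(439356 + A)*(4713925 + 2493154) = (439356 + 6/11)*(4713925 + 2493154) = (4832922/11)*7207079 = 3166477332258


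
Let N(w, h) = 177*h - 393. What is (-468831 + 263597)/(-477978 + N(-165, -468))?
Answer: 205234/561207 ≈ 0.36570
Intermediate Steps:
N(w, h) = -393 + 177*h
(-468831 + 263597)/(-477978 + N(-165, -468)) = (-468831 + 263597)/(-477978 + (-393 + 177*(-468))) = -205234/(-477978 + (-393 - 82836)) = -205234/(-477978 - 83229) = -205234/(-561207) = -205234*(-1/561207) = 205234/561207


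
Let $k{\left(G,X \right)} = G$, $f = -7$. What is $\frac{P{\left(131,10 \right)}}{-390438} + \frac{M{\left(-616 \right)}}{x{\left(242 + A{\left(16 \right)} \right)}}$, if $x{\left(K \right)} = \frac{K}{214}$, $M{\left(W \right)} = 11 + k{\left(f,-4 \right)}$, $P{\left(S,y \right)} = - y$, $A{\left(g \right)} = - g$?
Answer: $\frac{83554297}{22059747} \approx 3.7876$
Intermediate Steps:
$M{\left(W \right)} = 4$ ($M{\left(W \right)} = 11 - 7 = 4$)
$x{\left(K \right)} = \frac{K}{214}$ ($x{\left(K \right)} = K \frac{1}{214} = \frac{K}{214}$)
$\frac{P{\left(131,10 \right)}}{-390438} + \frac{M{\left(-616 \right)}}{x{\left(242 + A{\left(16 \right)} \right)}} = \frac{\left(-1\right) 10}{-390438} + \frac{4}{\frac{1}{214} \left(242 - 16\right)} = \left(-10\right) \left(- \frac{1}{390438}\right) + \frac{4}{\frac{1}{214} \left(242 - 16\right)} = \frac{5}{195219} + \frac{4}{\frac{1}{214} \cdot 226} = \frac{5}{195219} + \frac{4}{\frac{113}{107}} = \frac{5}{195219} + 4 \cdot \frac{107}{113} = \frac{5}{195219} + \frac{428}{113} = \frac{83554297}{22059747}$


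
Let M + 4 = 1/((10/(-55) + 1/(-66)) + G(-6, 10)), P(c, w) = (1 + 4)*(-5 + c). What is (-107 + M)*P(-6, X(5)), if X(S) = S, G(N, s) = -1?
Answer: 485925/79 ≈ 6151.0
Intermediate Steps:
P(c, w) = -25 + 5*c (P(c, w) = 5*(-5 + c) = -25 + 5*c)
M = -382/79 (M = -4 + 1/((10/(-55) + 1/(-66)) - 1) = -4 + 1/((10*(-1/55) + 1*(-1/66)) - 1) = -4 + 1/((-2/11 - 1/66) - 1) = -4 + 1/(-13/66 - 1) = -4 + 1/(-79/66) = -4 - 66/79 = -382/79 ≈ -4.8354)
(-107 + M)*P(-6, X(5)) = (-107 - 382/79)*(-25 + 5*(-6)) = -8835*(-25 - 30)/79 = -8835/79*(-55) = 485925/79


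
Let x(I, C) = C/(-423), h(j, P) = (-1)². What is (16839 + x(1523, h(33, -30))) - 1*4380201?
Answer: -1845702127/423 ≈ -4.3634e+6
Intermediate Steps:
h(j, P) = 1
x(I, C) = -C/423 (x(I, C) = C*(-1/423) = -C/423)
(16839 + x(1523, h(33, -30))) - 1*4380201 = (16839 - 1/423*1) - 1*4380201 = (16839 - 1/423) - 4380201 = 7122896/423 - 4380201 = -1845702127/423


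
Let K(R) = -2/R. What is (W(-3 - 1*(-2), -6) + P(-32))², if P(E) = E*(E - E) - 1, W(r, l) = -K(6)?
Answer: 4/9 ≈ 0.44444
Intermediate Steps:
W(r, l) = ⅓ (W(r, l) = -(-2)/6 = -1*(-⅓) = ⅓)
P(E) = -1 (P(E) = E*0 - 1 = 0 - 1 = -1)
(W(-3 - 1*(-2), -6) + P(-32))² = (⅓ - 1)² = (-⅔)² = 4/9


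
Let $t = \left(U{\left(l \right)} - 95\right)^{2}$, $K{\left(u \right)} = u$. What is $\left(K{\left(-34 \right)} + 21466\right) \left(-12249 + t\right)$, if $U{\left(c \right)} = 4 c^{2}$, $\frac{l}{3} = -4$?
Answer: $4696008384$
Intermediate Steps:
$l = -12$ ($l = 3 \left(-4\right) = -12$)
$t = 231361$ ($t = \left(4 \left(-12\right)^{2} - 95\right)^{2} = \left(4 \cdot 144 - 95\right)^{2} = \left(576 - 95\right)^{2} = 481^{2} = 231361$)
$\left(K{\left(-34 \right)} + 21466\right) \left(-12249 + t\right) = \left(-34 + 21466\right) \left(-12249 + 231361\right) = 21432 \cdot 219112 = 4696008384$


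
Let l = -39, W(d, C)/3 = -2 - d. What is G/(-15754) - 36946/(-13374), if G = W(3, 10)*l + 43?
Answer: 143412103/52673499 ≈ 2.7227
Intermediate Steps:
W(d, C) = -6 - 3*d (W(d, C) = 3*(-2 - d) = -6 - 3*d)
G = 628 (G = (-6 - 3*3)*(-39) + 43 = (-6 - 9)*(-39) + 43 = -15*(-39) + 43 = 585 + 43 = 628)
G/(-15754) - 36946/(-13374) = 628/(-15754) - 36946/(-13374) = 628*(-1/15754) - 36946*(-1/13374) = -314/7877 + 18473/6687 = 143412103/52673499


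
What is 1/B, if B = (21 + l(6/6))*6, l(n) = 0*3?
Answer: 1/126 ≈ 0.0079365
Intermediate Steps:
l(n) = 0
B = 126 (B = (21 + 0)*6 = 21*6 = 126)
1/B = 1/126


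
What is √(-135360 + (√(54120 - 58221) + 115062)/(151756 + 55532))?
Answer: √(-161560201662444 + 5758*I*√4101)/34548 ≈ 4.1985e-7 + 367.91*I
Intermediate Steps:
√(-135360 + (√(54120 - 58221) + 115062)/(151756 + 55532)) = √(-135360 + (√(-4101) + 115062)/207288) = √(-135360 + (I*√4101 + 115062)*(1/207288)) = √(-135360 + (115062 + I*√4101)*(1/207288)) = √(-135360 + (19177/34548 + I*√4101/207288)) = √(-4676398103/34548 + I*√4101/207288)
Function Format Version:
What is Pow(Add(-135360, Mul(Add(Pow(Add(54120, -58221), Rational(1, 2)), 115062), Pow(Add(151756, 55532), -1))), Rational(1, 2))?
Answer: Mul(Rational(1, 34548), Pow(Add(-161560201662444, Mul(5758, I, Pow(4101, Rational(1, 2)))), Rational(1, 2))) ≈ Add(4.1985e-7, Mul(367.91, I))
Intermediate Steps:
Pow(Add(-135360, Mul(Add(Pow(Add(54120, -58221), Rational(1, 2)), 115062), Pow(Add(151756, 55532), -1))), Rational(1, 2)) = Pow(Add(-135360, Mul(Add(Pow(-4101, Rational(1, 2)), 115062), Pow(207288, -1))), Rational(1, 2)) = Pow(Add(-135360, Mul(Add(Mul(I, Pow(4101, Rational(1, 2))), 115062), Rational(1, 207288))), Rational(1, 2)) = Pow(Add(-135360, Mul(Add(115062, Mul(I, Pow(4101, Rational(1, 2)))), Rational(1, 207288))), Rational(1, 2)) = Pow(Add(-135360, Add(Rational(19177, 34548), Mul(Rational(1, 207288), I, Pow(4101, Rational(1, 2))))), Rational(1, 2)) = Pow(Add(Rational(-4676398103, 34548), Mul(Rational(1, 207288), I, Pow(4101, Rational(1, 2)))), Rational(1, 2))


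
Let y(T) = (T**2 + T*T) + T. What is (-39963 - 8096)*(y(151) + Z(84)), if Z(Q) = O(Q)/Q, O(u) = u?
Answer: -2198891486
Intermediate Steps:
y(T) = T + 2*T**2 (y(T) = (T**2 + T**2) + T = 2*T**2 + T = T + 2*T**2)
Z(Q) = 1 (Z(Q) = Q/Q = 1)
(-39963 - 8096)*(y(151) + Z(84)) = (-39963 - 8096)*(151*(1 + 2*151) + 1) = -48059*(151*(1 + 302) + 1) = -48059*(151*303 + 1) = -48059*(45753 + 1) = -48059*45754 = -2198891486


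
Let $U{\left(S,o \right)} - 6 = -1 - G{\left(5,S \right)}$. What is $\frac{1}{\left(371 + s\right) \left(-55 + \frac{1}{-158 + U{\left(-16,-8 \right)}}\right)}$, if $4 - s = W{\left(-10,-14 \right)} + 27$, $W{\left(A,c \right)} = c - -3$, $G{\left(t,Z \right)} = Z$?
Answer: $- \frac{137}{2705424} \approx -5.0639 \cdot 10^{-5}$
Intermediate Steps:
$W{\left(A,c \right)} = 3 + c$ ($W{\left(A,c \right)} = c + 3 = 3 + c$)
$s = -12$ ($s = 4 - \left(\left(3 - 14\right) + 27\right) = 4 - \left(-11 + 27\right) = 4 - 16 = -12$)
$U{\left(S,o \right)} = 5 - S$ ($U{\left(S,o \right)} = 6 - \left(1 + S\right) = 5 - S$)
$\frac{1}{\left(371 + s\right) \left(-55 + \frac{1}{-158 + U{\left(-16,-8 \right)}}\right)} = \frac{1}{\left(371 - 12\right) \left(-55 + \frac{1}{-158 + \left(5 - -16\right)}\right)} = \frac{1}{359 \left(-55 + \frac{1}{-158 + \left(5 + 16\right)}\right)} = \frac{1}{359 \left(-55 + \frac{1}{-158 + 21}\right)} = \frac{1}{359 \left(-55 + \frac{1}{-137}\right)} = \frac{1}{359 \left(-55 - \frac{1}{137}\right)} = \frac{1}{359 \left(- \frac{7536}{137}\right)} = \frac{1}{- \frac{2705424}{137}} = - \frac{137}{2705424}$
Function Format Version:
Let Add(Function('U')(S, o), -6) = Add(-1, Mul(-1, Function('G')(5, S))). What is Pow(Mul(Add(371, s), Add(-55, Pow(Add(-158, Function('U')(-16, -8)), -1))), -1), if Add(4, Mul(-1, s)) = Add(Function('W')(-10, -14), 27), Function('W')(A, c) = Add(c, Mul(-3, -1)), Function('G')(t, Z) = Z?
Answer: Rational(-137, 2705424) ≈ -5.0639e-5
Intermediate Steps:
Function('W')(A, c) = Add(3, c) (Function('W')(A, c) = Add(c, 3) = Add(3, c))
s = -12 (s = Add(4, Mul(-1, Add(Add(3, -14), 27))) = Add(4, Mul(-1, Add(-11, 27))) = Add(4, Mul(-1, 16)) = Add(4, -16) = -12)
Function('U')(S, o) = Add(5, Mul(-1, S)) (Function('U')(S, o) = Add(6, Add(-1, Mul(-1, S))) = Add(5, Mul(-1, S)))
Pow(Mul(Add(371, s), Add(-55, Pow(Add(-158, Function('U')(-16, -8)), -1))), -1) = Pow(Mul(Add(371, -12), Add(-55, Pow(Add(-158, Add(5, Mul(-1, -16))), -1))), -1) = Pow(Mul(359, Add(-55, Pow(Add(-158, Add(5, 16)), -1))), -1) = Pow(Mul(359, Add(-55, Pow(Add(-158, 21), -1))), -1) = Pow(Mul(359, Add(-55, Pow(-137, -1))), -1) = Pow(Mul(359, Add(-55, Rational(-1, 137))), -1) = Pow(Mul(359, Rational(-7536, 137)), -1) = Pow(Rational(-2705424, 137), -1) = Rational(-137, 2705424)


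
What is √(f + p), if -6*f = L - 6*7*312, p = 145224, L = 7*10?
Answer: √1326567/3 ≈ 383.92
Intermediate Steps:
L = 70
f = 6517/3 (f = -(70 - 6*7*312)/6 = -(70 - 42*312)/6 = -(70 - 13104)/6 = -⅙*(-13034) = 6517/3 ≈ 2172.3)
√(f + p) = √(6517/3 + 145224) = √(442189/3) = √1326567/3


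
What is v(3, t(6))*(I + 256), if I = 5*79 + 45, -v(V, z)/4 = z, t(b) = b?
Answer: -16704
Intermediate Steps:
v(V, z) = -4*z
I = 440 (I = 395 + 45 = 440)
v(3, t(6))*(I + 256) = (-4*6)*(440 + 256) = -24*696 = -16704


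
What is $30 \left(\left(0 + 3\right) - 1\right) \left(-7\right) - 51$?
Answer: $-471$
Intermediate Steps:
$30 \left(\left(0 + 3\right) - 1\right) \left(-7\right) - 51 = 30 \left(3 - 1\right) \left(-7\right) - 51 = 30 \cdot 2 \left(-7\right) - 51 = 30 \left(-14\right) - 51 = -420 - 51 = -471$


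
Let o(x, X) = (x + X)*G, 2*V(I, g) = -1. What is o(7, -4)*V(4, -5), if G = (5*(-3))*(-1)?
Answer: -45/2 ≈ -22.500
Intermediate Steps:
V(I, g) = -½ (V(I, g) = (½)*(-1) = -½)
G = 15 (G = -15*(-1) = 15)
o(x, X) = 15*X + 15*x (o(x, X) = (x + X)*15 = (X + x)*15 = 15*X + 15*x)
o(7, -4)*V(4, -5) = (15*(-4) + 15*7)*(-½) = (-60 + 105)*(-½) = 45*(-½) = -45/2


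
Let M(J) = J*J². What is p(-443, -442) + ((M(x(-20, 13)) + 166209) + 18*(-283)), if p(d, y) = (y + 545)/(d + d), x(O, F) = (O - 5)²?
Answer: 216451341537/886 ≈ 2.4430e+8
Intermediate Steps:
x(O, F) = (-5 + O)²
M(J) = J³
p(d, y) = (545 + y)/(2*d) (p(d, y) = (545 + y)/((2*d)) = (545 + y)*(1/(2*d)) = (545 + y)/(2*d))
p(-443, -442) + ((M(x(-20, 13)) + 166209) + 18*(-283)) = (½)*(545 - 442)/(-443) + ((((-5 - 20)²)³ + 166209) + 18*(-283)) = (½)*(-1/443)*103 + ((((-25)²)³ + 166209) - 5094) = -103/886 + ((625³ + 166209) - 5094) = -103/886 + ((244140625 + 166209) - 5094) = -103/886 + (244306834 - 5094) = -103/886 + 244301740 = 216451341537/886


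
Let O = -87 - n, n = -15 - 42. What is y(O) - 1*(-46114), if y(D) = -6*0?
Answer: 46114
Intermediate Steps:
n = -57
O = -30 (O = -87 - 1*(-57) = -87 + 57 = -30)
y(D) = 0
y(O) - 1*(-46114) = 0 - 1*(-46114) = 0 + 46114 = 46114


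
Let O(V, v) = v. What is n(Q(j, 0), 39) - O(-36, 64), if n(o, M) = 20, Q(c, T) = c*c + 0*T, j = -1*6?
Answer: -44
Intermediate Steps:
j = -6
Q(c, T) = c² (Q(c, T) = c² + 0 = c²)
n(Q(j, 0), 39) - O(-36, 64) = 20 - 1*64 = 20 - 64 = -44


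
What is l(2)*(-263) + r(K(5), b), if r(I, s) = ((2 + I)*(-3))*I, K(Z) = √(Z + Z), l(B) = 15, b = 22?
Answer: -3975 - 6*√10 ≈ -3994.0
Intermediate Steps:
K(Z) = √2*√Z (K(Z) = √(2*Z) = √2*√Z)
r(I, s) = I*(-6 - 3*I) (r(I, s) = (-6 - 3*I)*I = I*(-6 - 3*I))
l(2)*(-263) + r(K(5), b) = 15*(-263) - 3*√2*√5*(2 + √2*√5) = -3945 - 3*√10*(2 + √10)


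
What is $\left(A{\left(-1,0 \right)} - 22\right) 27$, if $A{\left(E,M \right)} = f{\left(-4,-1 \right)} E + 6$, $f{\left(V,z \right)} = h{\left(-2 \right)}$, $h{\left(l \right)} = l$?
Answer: $-378$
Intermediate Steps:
$f{\left(V,z \right)} = -2$
$A{\left(E,M \right)} = 6 - 2 E$ ($A{\left(E,M \right)} = - 2 E + 6 = 6 - 2 E$)
$\left(A{\left(-1,0 \right)} - 22\right) 27 = \left(\left(6 - -2\right) - 22\right) 27 = \left(\left(6 + 2\right) - 22\right) 27 = \left(8 - 22\right) 27 = \left(-14\right) 27 = -378$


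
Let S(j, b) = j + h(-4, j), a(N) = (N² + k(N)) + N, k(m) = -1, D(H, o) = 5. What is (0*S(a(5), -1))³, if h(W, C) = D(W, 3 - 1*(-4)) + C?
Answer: 0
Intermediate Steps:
h(W, C) = 5 + C
a(N) = -1 + N + N² (a(N) = (N² - 1) + N = (-1 + N²) + N = -1 + N + N²)
S(j, b) = 5 + 2*j (S(j, b) = j + (5 + j) = 5 + 2*j)
(0*S(a(5), -1))³ = (0*(5 + 2*(-1 + 5 + 5²)))³ = (0*(5 + 2*(-1 + 5 + 25)))³ = (0*(5 + 2*29))³ = (0*(5 + 58))³ = (0*63)³ = 0³ = 0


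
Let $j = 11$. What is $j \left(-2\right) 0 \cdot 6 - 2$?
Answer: $-2$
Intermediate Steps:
$j \left(-2\right) 0 \cdot 6 - 2 = 11 \left(-2\right) 0 \cdot 6 - 2 = 11 \cdot 0 \cdot 6 - 2 = 11 \cdot 0 - 2 = 0 - 2 = -2$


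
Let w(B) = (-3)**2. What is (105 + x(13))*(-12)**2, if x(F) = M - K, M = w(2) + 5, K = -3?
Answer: 17568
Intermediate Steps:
w(B) = 9
M = 14 (M = 9 + 5 = 14)
x(F) = 17 (x(F) = 14 - 1*(-3) = 14 + 3 = 17)
(105 + x(13))*(-12)**2 = (105 + 17)*(-12)**2 = 122*144 = 17568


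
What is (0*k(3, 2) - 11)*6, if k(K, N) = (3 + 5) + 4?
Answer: -66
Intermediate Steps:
k(K, N) = 12 (k(K, N) = 8 + 4 = 12)
(0*k(3, 2) - 11)*6 = (0*12 - 11)*6 = (0 - 11)*6 = -11*6 = -66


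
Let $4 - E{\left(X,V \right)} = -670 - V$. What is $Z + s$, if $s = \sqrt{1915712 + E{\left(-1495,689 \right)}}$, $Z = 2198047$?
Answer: $2198047 + 5 \sqrt{76683} \approx 2.1994 \cdot 10^{6}$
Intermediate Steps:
$E{\left(X,V \right)} = 674 + V$ ($E{\left(X,V \right)} = 4 - \left(-670 - V\right) = 4 + \left(670 + V\right) = 674 + V$)
$s = 5 \sqrt{76683}$ ($s = \sqrt{1915712 + \left(674 + 689\right)} = \sqrt{1915712 + 1363} = \sqrt{1917075} = 5 \sqrt{76683} \approx 1384.6$)
$Z + s = 2198047 + 5 \sqrt{76683}$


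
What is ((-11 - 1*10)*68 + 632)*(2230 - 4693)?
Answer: 1960548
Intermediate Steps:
((-11 - 1*10)*68 + 632)*(2230 - 4693) = ((-11 - 10)*68 + 632)*(-2463) = (-21*68 + 632)*(-2463) = (-1428 + 632)*(-2463) = -796*(-2463) = 1960548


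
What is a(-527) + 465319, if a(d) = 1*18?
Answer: 465337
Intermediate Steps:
a(d) = 18
a(-527) + 465319 = 18 + 465319 = 465337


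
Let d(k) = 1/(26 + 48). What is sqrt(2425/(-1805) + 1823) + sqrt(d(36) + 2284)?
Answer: sqrt(657618)/19 + sqrt(12507258)/74 ≈ 90.472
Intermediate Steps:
d(k) = 1/74
sqrt(2425/(-1805) + 1823) + sqrt(d(36) + 2284) = sqrt(2425/(-1805) + 1823) + sqrt(1/74 + 2284) = sqrt(2425*(-1/1805) + 1823) + sqrt(169017/74) = sqrt(-485/361 + 1823) + sqrt(12507258)/74 = sqrt(657618/361) + sqrt(12507258)/74 = sqrt(657618)/19 + sqrt(12507258)/74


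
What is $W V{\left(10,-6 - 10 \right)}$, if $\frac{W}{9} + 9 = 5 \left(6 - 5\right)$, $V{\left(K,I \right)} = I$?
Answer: $576$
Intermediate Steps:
$W = -36$ ($W = -81 + 9 \cdot 5 \left(6 - 5\right) = -81 + 9 \cdot 5 \cdot 1 = -81 + 9 \cdot 5 = -81 + 45 = -36$)
$W V{\left(10,-6 - 10 \right)} = - 36 \left(-6 - 10\right) = \left(-36\right) \left(-16\right) = 576$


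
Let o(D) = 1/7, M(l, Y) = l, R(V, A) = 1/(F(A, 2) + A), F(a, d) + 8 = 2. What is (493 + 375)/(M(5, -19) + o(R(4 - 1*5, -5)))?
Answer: 1519/9 ≈ 168.78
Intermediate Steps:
F(a, d) = -6 (F(a, d) = -8 + 2 = -6)
R(V, A) = 1/(-6 + A)
o(D) = ⅐
(493 + 375)/(M(5, -19) + o(R(4 - 1*5, -5))) = (493 + 375)/(5 + ⅐) = 868/(36/7) = 868*(7/36) = 1519/9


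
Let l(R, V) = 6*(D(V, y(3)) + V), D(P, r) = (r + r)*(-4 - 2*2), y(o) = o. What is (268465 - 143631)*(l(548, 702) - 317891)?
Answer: -39193756478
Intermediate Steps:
D(P, r) = -16*r (D(P, r) = (2*r)*(-4 - 4) = (2*r)*(-8) = -16*r)
l(R, V) = -288 + 6*V (l(R, V) = 6*(-16*3 + V) = 6*(-48 + V) = -288 + 6*V)
(268465 - 143631)*(l(548, 702) - 317891) = (268465 - 143631)*((-288 + 6*702) - 317891) = 124834*((-288 + 4212) - 317891) = 124834*(3924 - 317891) = 124834*(-313967) = -39193756478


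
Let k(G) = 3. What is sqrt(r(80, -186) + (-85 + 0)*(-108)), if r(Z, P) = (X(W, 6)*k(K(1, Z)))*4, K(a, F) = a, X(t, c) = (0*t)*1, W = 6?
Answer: 6*sqrt(255) ≈ 95.812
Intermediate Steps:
X(t, c) = 0 (X(t, c) = 0*1 = 0)
r(Z, P) = 0 (r(Z, P) = (0*3)*4 = 0*4 = 0)
sqrt(r(80, -186) + (-85 + 0)*(-108)) = sqrt(0 + (-85 + 0)*(-108)) = sqrt(0 - 85*(-108)) = sqrt(0 + 9180) = sqrt(9180) = 6*sqrt(255)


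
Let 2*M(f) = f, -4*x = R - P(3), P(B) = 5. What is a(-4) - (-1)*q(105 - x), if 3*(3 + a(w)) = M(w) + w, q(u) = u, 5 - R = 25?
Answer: 375/4 ≈ 93.750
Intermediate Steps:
R = -20 (R = 5 - 1*25 = 5 - 25 = -20)
x = 25/4 (x = -(-20 - 1*5)/4 = -(-20 - 5)/4 = -¼*(-25) = 25/4 ≈ 6.2500)
M(f) = f/2
a(w) = -3 + w/2 (a(w) = -3 + (w/2 + w)/3 = -3 + (3*w/2)/3 = -3 + w/2)
a(-4) - (-1)*q(105 - x) = (-3 + (½)*(-4)) - (-1)*(105 - 1*25/4) = (-3 - 2) - (-1)*(105 - 25/4) = -5 - (-1)*395/4 = -5 - 1*(-395/4) = -5 + 395/4 = 375/4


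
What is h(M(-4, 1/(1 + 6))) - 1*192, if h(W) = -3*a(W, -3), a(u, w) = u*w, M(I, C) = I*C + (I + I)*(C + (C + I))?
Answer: 492/7 ≈ 70.286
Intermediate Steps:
M(I, C) = C*I + 2*I*(I + 2*C) (M(I, C) = C*I + (2*I)*(I + 2*C) = C*I + 2*I*(I + 2*C))
h(W) = 9*W (h(W) = -3*W*(-3) = -(-9)*W = 9*W)
h(M(-4, 1/(1 + 6))) - 1*192 = 9*(-4*(2*(-4) + 5/(1 + 6))) - 1*192 = 9*(-4*(-8 + 5/7)) - 192 = 9*(-4*(-51/7)) - 192 = 9*(204/7) - 192 = 1836/7 - 192 = 492/7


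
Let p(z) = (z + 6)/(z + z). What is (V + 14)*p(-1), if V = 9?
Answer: -115/2 ≈ -57.500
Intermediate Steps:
p(z) = (6 + z)/(2*z) (p(z) = (6 + z)/((2*z)) = (6 + z)*(1/(2*z)) = (6 + z)/(2*z))
(V + 14)*p(-1) = (9 + 14)*((1/2)*(6 - 1)/(-1)) = 23*((1/2)*(-1)*5) = 23*(-5/2) = -115/2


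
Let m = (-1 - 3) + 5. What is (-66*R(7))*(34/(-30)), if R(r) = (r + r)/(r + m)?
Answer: 1309/10 ≈ 130.90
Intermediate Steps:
m = 1 (m = -4 + 5 = 1)
R(r) = 2*r/(1 + r) (R(r) = (r + r)/(r + 1) = (2*r)/(1 + r) = 2*r/(1 + r))
(-66*R(7))*(34/(-30)) = (-132*7/(1 + 7))*(34/(-30)) = (-132*7/8)*(34*(-1/30)) = -132*7/8*(-17/15) = -66*7/4*(-17/15) = -231/2*(-17/15) = 1309/10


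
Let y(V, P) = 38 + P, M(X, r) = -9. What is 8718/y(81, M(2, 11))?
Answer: 8718/29 ≈ 300.62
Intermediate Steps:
8718/y(81, M(2, 11)) = 8718/(38 - 9) = 8718/29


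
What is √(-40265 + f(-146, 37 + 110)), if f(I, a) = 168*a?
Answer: I*√15569 ≈ 124.78*I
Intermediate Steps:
√(-40265 + f(-146, 37 + 110)) = √(-40265 + 168*(37 + 110)) = √(-40265 + 168*147) = √(-40265 + 24696) = √(-15569) = I*√15569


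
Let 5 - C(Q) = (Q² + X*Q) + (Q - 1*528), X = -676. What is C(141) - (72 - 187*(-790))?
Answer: -71975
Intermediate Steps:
C(Q) = 533 - Q² + 675*Q (C(Q) = 5 - ((Q² - 676*Q) + (Q - 1*528)) = 5 - ((Q² - 676*Q) + (Q - 528)) = 5 - ((Q² - 676*Q) + (-528 + Q)) = 5 - (-528 + Q² - 675*Q) = 5 + (528 - Q² + 675*Q) = 533 - Q² + 675*Q)
C(141) - (72 - 187*(-790)) = (533 - 1*141² + 675*141) - (72 - 187*(-790)) = (533 - 1*19881 + 95175) - (72 + 147730) = (533 - 19881 + 95175) - 1*147802 = 75827 - 147802 = -71975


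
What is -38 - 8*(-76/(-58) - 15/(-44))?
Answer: -16336/319 ≈ -51.210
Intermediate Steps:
-38 - 8*(-76/(-58) - 15/(-44)) = -38 - 8*(-76*(-1/58) - 15*(-1/44)) = -38 - 8*(38/29 + 15/44) = -38 - 8*2107/1276 = -38 - 4214/319 = -16336/319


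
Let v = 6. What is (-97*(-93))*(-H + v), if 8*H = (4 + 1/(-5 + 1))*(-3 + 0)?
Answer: 2137977/32 ≈ 66812.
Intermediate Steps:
H = -45/32 (H = ((4 + 1/(-5 + 1))*(-3 + 0))/8 = ((4 + 1/(-4))*(-3))/8 = ((4 - ¼)*(-3))/8 = ((15/4)*(-3))/8 = (⅛)*(-45/4) = -45/32 ≈ -1.4063)
(-97*(-93))*(-H + v) = (-97*(-93))*(-1*(-45/32) + 6) = 9021*(45/32 + 6) = 9021*(237/32) = 2137977/32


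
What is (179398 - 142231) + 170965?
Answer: 208132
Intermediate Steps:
(179398 - 142231) + 170965 = 37167 + 170965 = 208132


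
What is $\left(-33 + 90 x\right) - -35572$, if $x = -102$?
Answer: $26359$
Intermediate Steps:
$\left(-33 + 90 x\right) - -35572 = \left(-33 + 90 \left(-102\right)\right) - -35572 = \left(-33 - 9180\right) + 35572 = -9213 + 35572 = 26359$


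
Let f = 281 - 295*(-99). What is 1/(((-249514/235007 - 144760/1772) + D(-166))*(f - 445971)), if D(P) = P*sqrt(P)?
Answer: 112117111599337154/2584951523962770798958767775 - 899595225587574683*I*sqrt(166)/10339806095851083195835071100 ≈ 4.3373e-11 - 1.121e-9*I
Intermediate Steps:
f = 29486 (f = 281 + 29205 = 29486)
D(P) = P**(3/2)
1/(((-249514/235007 - 144760/1772) + D(-166))*(f - 445971)) = 1/(((-249514/235007 - 144760/1772) + (-166)**(3/2))*(29486 - 445971)) = 1/(((-249514*1/235007 - 144760*1/1772) - 166*I*sqrt(166))*(-416485)) = 1/(((-249514/235007 - 36190/443) - 166*I*sqrt(166))*(-416485)) = 1/((-8615438032/104108101 - 166*I*sqrt(166))*(-416485)) = 1/(3588200708757520/104108101 + 69136510*I*sqrt(166))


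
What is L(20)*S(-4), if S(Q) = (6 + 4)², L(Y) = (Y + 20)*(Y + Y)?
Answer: 160000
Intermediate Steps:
L(Y) = 2*Y*(20 + Y) (L(Y) = (20 + Y)*(2*Y) = 2*Y*(20 + Y))
S(Q) = 100 (S(Q) = 10² = 100)
L(20)*S(-4) = (2*20*(20 + 20))*100 = (2*20*40)*100 = 1600*100 = 160000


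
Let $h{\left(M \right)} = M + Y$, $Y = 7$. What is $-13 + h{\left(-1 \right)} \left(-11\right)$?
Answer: $-79$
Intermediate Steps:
$h{\left(M \right)} = 7 + M$ ($h{\left(M \right)} = M + 7 = 7 + M$)
$-13 + h{\left(-1 \right)} \left(-11\right) = -13 + \left(7 - 1\right) \left(-11\right) = -13 + 6 \left(-11\right) = -13 - 66 = -79$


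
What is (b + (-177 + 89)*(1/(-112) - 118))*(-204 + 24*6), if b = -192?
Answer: -4280970/7 ≈ -6.1157e+5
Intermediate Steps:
(b + (-177 + 89)*(1/(-112) - 118))*(-204 + 24*6) = (-192 + (-177 + 89)*(1/(-112) - 118))*(-204 + 24*6) = (-192 - 88*(-1/112 - 118))*(-204 + 144) = (-192 - 88*(-13217/112))*(-60) = (-192 + 145387/14)*(-60) = (142699/14)*(-60) = -4280970/7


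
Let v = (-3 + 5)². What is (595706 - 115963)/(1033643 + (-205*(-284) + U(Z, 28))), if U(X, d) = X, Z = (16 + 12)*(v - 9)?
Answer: 479743/1091723 ≈ 0.43944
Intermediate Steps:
v = 4 (v = 2² = 4)
Z = -140 (Z = (16 + 12)*(4 - 9) = 28*(-5) = -140)
(595706 - 115963)/(1033643 + (-205*(-284) + U(Z, 28))) = (595706 - 115963)/(1033643 + (-205*(-284) - 140)) = 479743/(1033643 + (58220 - 140)) = 479743/(1033643 + 58080) = 479743/1091723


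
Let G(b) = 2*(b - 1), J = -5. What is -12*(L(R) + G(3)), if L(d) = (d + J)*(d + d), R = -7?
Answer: -2064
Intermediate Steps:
L(d) = 2*d*(-5 + d) (L(d) = (d - 5)*(d + d) = (-5 + d)*(2*d) = 2*d*(-5 + d))
G(b) = -2 + 2*b (G(b) = 2*(-1 + b) = -2 + 2*b)
-12*(L(R) + G(3)) = -12*(2*(-7)*(-5 - 7) + (-2 + 2*3)) = -12*(2*(-7)*(-12) + (-2 + 6)) = -12*(168 + 4) = -12*172 = -2064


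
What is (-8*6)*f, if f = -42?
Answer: 2016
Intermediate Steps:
(-8*6)*f = -8*6*(-42) = -48*(-42) = 2016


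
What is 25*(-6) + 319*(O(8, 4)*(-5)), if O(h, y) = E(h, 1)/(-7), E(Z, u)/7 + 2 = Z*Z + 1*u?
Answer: 100335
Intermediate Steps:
E(Z, u) = -14 + 7*u + 7*Z² (E(Z, u) = -14 + 7*(Z*Z + 1*u) = -14 + 7*(Z² + u) = -14 + 7*(u + Z²) = -14 + (7*u + 7*Z²) = -14 + 7*u + 7*Z²)
O(h, y) = 1 - h² (O(h, y) = (-14 + 7*1 + 7*h²)/(-7) = (-14 + 7 + 7*h²)*(-⅐) = (-7 + 7*h²)*(-⅐) = 1 - h²)
25*(-6) + 319*(O(8, 4)*(-5)) = 25*(-6) + 319*((1 - 1*8²)*(-5)) = -150 + 319*((1 - 1*64)*(-5)) = -150 + 319*((1 - 64)*(-5)) = -150 + 319*(-63*(-5)) = -150 + 319*315 = -150 + 100485 = 100335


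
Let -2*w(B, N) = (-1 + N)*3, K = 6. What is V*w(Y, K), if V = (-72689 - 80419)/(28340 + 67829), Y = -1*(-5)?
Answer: 1148310/96169 ≈ 11.941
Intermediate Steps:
Y = 5
w(B, N) = 3/2 - 3*N/2 (w(B, N) = -(-1 + N)*3/2 = -(-3 + 3*N)/2 = 3/2 - 3*N/2)
V = -153108/96169 ≈ -1.5921
V*w(Y, K) = -153108*(3/2 - 3/2*6)/96169 = -153108*(3/2 - 9)/96169 = -153108/96169*(-15/2) = 1148310/96169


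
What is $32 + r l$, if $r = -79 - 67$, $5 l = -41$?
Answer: $\frac{6146}{5} \approx 1229.2$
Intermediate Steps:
$l = - \frac{41}{5}$ ($l = \frac{1}{5} \left(-41\right) = - \frac{41}{5} \approx -8.2$)
$r = -146$ ($r = -79 - 67 = -146$)
$32 + r l = 32 - - \frac{5986}{5} = 32 + \frac{5986}{5} = \frac{6146}{5}$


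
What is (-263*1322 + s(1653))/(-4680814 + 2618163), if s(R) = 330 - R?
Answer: 349009/2062651 ≈ 0.16920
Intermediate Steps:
(-263*1322 + s(1653))/(-4680814 + 2618163) = (-263*1322 + (330 - 1*1653))/(-4680814 + 2618163) = (-347686 + (330 - 1653))/(-2062651) = (-347686 - 1323)*(-1/2062651) = -349009*(-1/2062651) = 349009/2062651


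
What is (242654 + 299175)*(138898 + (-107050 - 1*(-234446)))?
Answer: 144285811726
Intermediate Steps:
(242654 + 299175)*(138898 + (-107050 - 1*(-234446))) = 541829*(138898 + (-107050 + 234446)) = 541829*(138898 + 127396) = 541829*266294 = 144285811726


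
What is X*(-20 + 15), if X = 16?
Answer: -80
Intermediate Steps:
X*(-20 + 15) = 16*(-20 + 15) = 16*(-5) = -80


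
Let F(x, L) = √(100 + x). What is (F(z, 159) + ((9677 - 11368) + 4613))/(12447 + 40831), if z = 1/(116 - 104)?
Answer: 1461/26639 + √3603/319668 ≈ 0.055032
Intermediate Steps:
z = 1/12 ≈ 0.083333
(F(z, 159) + ((9677 - 11368) + 4613))/(12447 + 40831) = (√(100 + 1/12) + ((9677 - 11368) + 4613))/(12447 + 40831) = (√(1201/12) + (-1691 + 4613))/53278 = (√3603/6 + 2922)*(1/53278) = (2922 + √3603/6)*(1/53278) = 1461/26639 + √3603/319668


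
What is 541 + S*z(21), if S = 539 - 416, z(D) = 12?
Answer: 2017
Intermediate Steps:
S = 123
541 + S*z(21) = 541 + 123*12 = 541 + 1476 = 2017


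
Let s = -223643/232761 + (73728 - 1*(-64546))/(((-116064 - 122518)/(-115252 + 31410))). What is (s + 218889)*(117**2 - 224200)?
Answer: -1563450057160707653420/27766292451 ≈ -5.6307e+10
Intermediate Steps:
s = 1349192092224281/27766292451 (s = -223643*1/232761 + (73728 + 64546)/((-238582/(-83842))) = -223643/232761 + 138274/((-238582*(-1/83842))) = -223643/232761 + 138274/(119291/41921) = -223643/232761 + 138274*(41921/119291) = -223643/232761 + 5796584354/119291 = 1349192092224281/27766292451 ≈ 48591.)
(s + 218889)*(117**2 - 224200) = (1349192092224281/27766292451 + 218889)*(117**2 - 224200) = 7426928080531220*(13689 - 224200)/27766292451 = (7426928080531220/27766292451)*(-210511) = -1563450057160707653420/27766292451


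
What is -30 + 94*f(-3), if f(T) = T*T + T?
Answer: 534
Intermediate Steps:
f(T) = T + T**2 (f(T) = T**2 + T = T + T**2)
-30 + 94*f(-3) = -30 + 94*(-3*(1 - 3)) = -30 + 94*(-3*(-2)) = -30 + 94*6 = -30 + 564 = 534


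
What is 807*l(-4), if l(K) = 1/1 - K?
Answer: 4035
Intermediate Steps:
l(K) = 1 - K
807*l(-4) = 807*(1 - 1*(-4)) = 807*(1 + 4) = 807*5 = 4035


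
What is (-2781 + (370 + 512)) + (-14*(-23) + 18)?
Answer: -1559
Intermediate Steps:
(-2781 + (370 + 512)) + (-14*(-23) + 18) = (-2781 + 882) + (322 + 18) = -1899 + 340 = -1559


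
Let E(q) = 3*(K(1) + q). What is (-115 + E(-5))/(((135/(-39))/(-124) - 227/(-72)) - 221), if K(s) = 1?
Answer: 3685032/6320245 ≈ 0.58305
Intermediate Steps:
E(q) = 3 + 3*q (E(q) = 3*(1 + q) = 3 + 3*q)
(-115 + E(-5))/(((135/(-39))/(-124) - 227/(-72)) - 221) = (-115 + (3 + 3*(-5)))/(((135/(-39))/(-124) - 227/(-72)) - 221) = (-115 + (3 - 15))/(((135*(-1/39))*(-1/124) - 227*(-1/72)) - 221) = (-115 - 12)/((-45/13*(-1/124) + 227/72) - 221) = -127/((45/1612 + 227/72) - 221) = -127/(92291/29016 - 221) = -127/(-6320245/29016) = -127*(-29016/6320245) = 3685032/6320245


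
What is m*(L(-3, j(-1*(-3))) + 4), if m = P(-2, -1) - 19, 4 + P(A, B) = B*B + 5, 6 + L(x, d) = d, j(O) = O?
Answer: -17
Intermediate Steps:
L(x, d) = -6 + d
P(A, B) = 1 + B² (P(A, B) = -4 + (B*B + 5) = -4 + (B² + 5) = -4 + (5 + B²) = 1 + B²)
m = -17 (m = (1 + (-1)²) - 19 = (1 + 1) - 19 = 2 - 19 = -17)
m*(L(-3, j(-1*(-3))) + 4) = -17*((-6 - 1*(-3)) + 4) = -17*((-6 + 3) + 4) = -17*(-3 + 4) = -17*1 = -17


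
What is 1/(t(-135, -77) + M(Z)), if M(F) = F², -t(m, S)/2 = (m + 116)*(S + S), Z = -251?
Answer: 1/57149 ≈ 1.7498e-5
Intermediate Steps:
t(m, S) = -4*S*(116 + m) (t(m, S) = -2*(m + 116)*(S + S) = -2*(116 + m)*2*S = -4*S*(116 + m))
1/(t(-135, -77) + M(Z)) = 1/(-4*(-77)*(116 - 135) + (-251)²) = 1/(-4*(-77)*(-19) + 63001) = 1/(-5852 + 63001) = 1/57149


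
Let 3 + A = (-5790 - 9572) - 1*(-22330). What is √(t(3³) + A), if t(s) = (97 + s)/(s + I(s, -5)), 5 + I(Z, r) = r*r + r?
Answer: √3072867/21 ≈ 83.474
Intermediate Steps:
I(Z, r) = -5 + r + r² (I(Z, r) = -5 + (r*r + r) = -5 + (r² + r) = -5 + (r + r²) = -5 + r + r²)
A = 6965 (A = -3 + ((-5790 - 9572) - 1*(-22330)) = -3 + (-15362 + 22330) = -3 + 6968 = 6965)
t(s) = (97 + s)/(15 + s) (t(s) = (97 + s)/(s + (-5 - 5 + (-5)²)) = (97 + s)/(s + (-5 - 5 + 25)) = (97 + s)/(s + 15) = (97 + s)/(15 + s))
√(t(3³) + A) = √((97 + 3³)/(15 + 3³) + 6965) = √((97 + 27)/(15 + 27) + 6965) = √(124/42 + 6965) = √((1/42)*124 + 6965) = √(62/21 + 6965) = √(146327/21) = √3072867/21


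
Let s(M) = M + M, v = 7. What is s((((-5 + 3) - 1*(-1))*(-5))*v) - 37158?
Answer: -37088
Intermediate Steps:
s(M) = 2*M
s((((-5 + 3) - 1*(-1))*(-5))*v) - 37158 = 2*((((-5 + 3) - 1*(-1))*(-5))*7) - 37158 = 2*(((-2 + 1)*(-5))*7) - 37158 = 2*(-1*(-5)*7) - 37158 = 2*(5*7) - 37158 = 2*35 - 37158 = 70 - 37158 = -37088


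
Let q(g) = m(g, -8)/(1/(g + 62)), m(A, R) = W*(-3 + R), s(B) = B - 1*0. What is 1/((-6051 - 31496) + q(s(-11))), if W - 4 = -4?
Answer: -1/37547 ≈ -2.6633e-5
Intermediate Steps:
W = 0 (W = 4 - 4 = 0)
s(B) = B (s(B) = B + 0 = B)
m(A, R) = 0 (m(A, R) = 0*(-3 + R) = 0)
q(g) = 0 (q(g) = 0/(1/(g + 62)) = 0/(1/(62 + g)) = 0*(62 + g) = 0)
1/((-6051 - 31496) + q(s(-11))) = 1/((-6051 - 31496) + 0) = 1/(-37547 + 0) = 1/(-37547) = -1/37547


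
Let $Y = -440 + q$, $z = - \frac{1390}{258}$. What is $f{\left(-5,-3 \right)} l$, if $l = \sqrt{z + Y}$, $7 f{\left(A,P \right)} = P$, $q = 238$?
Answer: $- \frac{i \sqrt{3451137}}{301} \approx - 6.1718 i$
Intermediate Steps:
$z = - \frac{695}{129}$ ($z = \left(-1390\right) \frac{1}{258} = - \frac{695}{129} \approx -5.3876$)
$Y = -202$ ($Y = -440 + 238 = -202$)
$f{\left(A,P \right)} = \frac{P}{7}$
$l = \frac{i \sqrt{3451137}}{129}$ ($l = \sqrt{- \frac{695}{129} - 202} = \sqrt{- \frac{26753}{129}} = \frac{i \sqrt{3451137}}{129} \approx 14.401 i$)
$f{\left(-5,-3 \right)} l = \frac{1}{7} \left(-3\right) \frac{i \sqrt{3451137}}{129} = - \frac{3 \frac{i \sqrt{3451137}}{129}}{7} = - \frac{i \sqrt{3451137}}{301}$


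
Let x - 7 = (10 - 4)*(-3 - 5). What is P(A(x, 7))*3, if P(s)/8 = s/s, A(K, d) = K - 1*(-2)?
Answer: 24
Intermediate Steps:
x = -41 (x = 7 + (10 - 4)*(-3 - 5) = 7 + 6*(-8) = 7 - 48 = -41)
A(K, d) = 2 + K (A(K, d) = K + 2 = 2 + K)
P(s) = 8 (P(s) = 8*(s/s) = 8*1 = 8)
P(A(x, 7))*3 = 8*3 = 24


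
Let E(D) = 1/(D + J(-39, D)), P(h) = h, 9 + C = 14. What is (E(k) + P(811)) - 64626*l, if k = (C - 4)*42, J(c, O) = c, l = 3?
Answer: -579200/3 ≈ -1.9307e+5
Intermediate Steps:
C = 5 (C = -9 + 14 = 5)
k = 42 (k = (5 - 4)*42 = 1*42 = 42)
E(D) = 1/(-39 + D) (E(D) = 1/(D - 39) = 1/(-39 + D))
(E(k) + P(811)) - 64626*l = (1/(-39 + 42) + 811) - 64626*3 = (1/3 + 811) - 193878 = (⅓ + 811) - 193878 = 2434/3 - 193878 = -579200/3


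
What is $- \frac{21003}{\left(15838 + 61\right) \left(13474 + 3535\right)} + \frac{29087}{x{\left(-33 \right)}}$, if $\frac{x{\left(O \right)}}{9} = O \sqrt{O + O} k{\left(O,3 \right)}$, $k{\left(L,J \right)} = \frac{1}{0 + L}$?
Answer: $- \frac{21003}{270426091} - \frac{29087 i \sqrt{66}}{594} \approx -7.7666 \cdot 10^{-5} - 397.82 i$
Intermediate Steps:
$k{\left(L,J \right)} = \frac{1}{L}$
$x{\left(O \right)} = 9 \sqrt{2} \sqrt{O}$ ($x{\left(O \right)} = 9 \frac{O \sqrt{O + O}}{O} = 9 \frac{O \sqrt{2 O}}{O} = 9 \frac{O \sqrt{2} \sqrt{O}}{O} = 9 \frac{\sqrt{2} O^{\frac{3}{2}}}{O} = 9 \sqrt{2} \sqrt{O}$)
$- \frac{21003}{\left(15838 + 61\right) \left(13474 + 3535\right)} + \frac{29087}{x{\left(-33 \right)}} = - \frac{21003}{\left(15838 + 61\right) \left(13474 + 3535\right)} + \frac{29087}{9 \sqrt{2} \sqrt{-33}} = - \frac{21003}{15899 \cdot 17009} + \frac{29087}{9 \sqrt{2} i \sqrt{33}} = - \frac{21003}{270426091} + \frac{29087}{9 i \sqrt{66}} = \left(-21003\right) \frac{1}{270426091} + 29087 \left(- \frac{i \sqrt{66}}{594}\right) = - \frac{21003}{270426091} - \frac{29087 i \sqrt{66}}{594}$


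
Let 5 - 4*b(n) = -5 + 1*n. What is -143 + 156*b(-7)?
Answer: 520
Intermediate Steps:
b(n) = 5/2 - n/4 (b(n) = 5/4 - (-5 + 1*n)/4 = 5/4 - (-5 + n)/4 = 5/4 + (5/4 - n/4) = 5/2 - n/4)
-143 + 156*b(-7) = -143 + 156*(5/2 - ¼*(-7)) = -143 + 156*(5/2 + 7/4) = -143 + 156*(17/4) = -143 + 663 = 520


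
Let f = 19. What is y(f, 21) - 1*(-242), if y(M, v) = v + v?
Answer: 284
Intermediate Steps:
y(M, v) = 2*v
y(f, 21) - 1*(-242) = 2*21 - 1*(-242) = 42 + 242 = 284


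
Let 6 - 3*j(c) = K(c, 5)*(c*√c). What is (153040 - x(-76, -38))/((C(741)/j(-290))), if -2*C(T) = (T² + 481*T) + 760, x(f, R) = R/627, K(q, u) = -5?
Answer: -10100644/14953323 + 7322966900*I*√290/44859969 ≈ -0.67548 + 2779.9*I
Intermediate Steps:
x(f, R) = R/627 (x(f, R) = R*(1/627) = R/627)
j(c) = 2 + 5*c^(3/2)/3 (j(c) = 2 - (-5)*c*√c/3 = 2 - (-5)*c^(3/2)/3 = 2 + 5*c^(3/2)/3)
C(T) = -380 - 481*T/2 - T²/2 (C(T) = -((T² + 481*T) + 760)/2 = -(760 + T² + 481*T)/2 = -380 - 481*T/2 - T²/2)
(153040 - x(-76, -38))/((C(741)/j(-290))) = (153040 - (-38)/627)/(((-380 - 481/2*741 - ½*741²)/(2 + 5*(-290)^(3/2)/3))) = (153040 - 1*(-2/33))/(((-380 - 356421/2 - ½*549081)/(2 + 5*(-290*I*√290)/3))) = (153040 + 2/33)/(((-380 - 356421/2 - 549081/2)/(2 - 1450*I*√290/3))) = 5050322/(33*((-453131/(2 - 1450*I*√290/3)))) = 5050322*(-2/453131 + 1450*I*√290/1359393)/33 = -10100644/14953323 + 7322966900*I*√290/44859969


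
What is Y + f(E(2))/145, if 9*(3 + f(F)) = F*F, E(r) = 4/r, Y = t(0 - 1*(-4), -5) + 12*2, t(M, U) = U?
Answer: 24772/1305 ≈ 18.982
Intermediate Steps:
Y = 19 (Y = -5 + 12*2 = -5 + 24 = 19)
f(F) = -3 + F²/9 (f(F) = -3 + (F*F)/9 = -3 + F²/9)
Y + f(E(2))/145 = 19 + (-3 + (4/2)²/9)/145 = 19 + (-3 + (4*(½))²/9)*(1/145) = 19 + (-3 + (⅑)*2²)*(1/145) = 19 + (-3 + (⅑)*4)*(1/145) = 19 + (-3 + 4/9)*(1/145) = 19 - 23/9*1/145 = 19 - 23/1305 = 24772/1305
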